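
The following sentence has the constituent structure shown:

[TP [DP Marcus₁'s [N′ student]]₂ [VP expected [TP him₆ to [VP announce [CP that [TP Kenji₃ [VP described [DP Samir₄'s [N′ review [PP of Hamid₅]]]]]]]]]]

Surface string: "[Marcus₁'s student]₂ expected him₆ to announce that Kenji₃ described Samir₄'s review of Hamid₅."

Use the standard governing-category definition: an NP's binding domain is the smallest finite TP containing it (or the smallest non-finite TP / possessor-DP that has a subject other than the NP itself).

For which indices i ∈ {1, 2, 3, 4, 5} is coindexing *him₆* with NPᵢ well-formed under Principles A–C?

{1}

*him* is a pronoun, so Principle B applies: it must be free in its binding domain.
Binding domain of *him₆*: the matrix TP, whose subject is [Marcus₁'s student]₂.
*Marcus₁* and the pronoun do not c-command one another → neither Principle B nor Principle C is at stake; coindexation permitted.
*[Marcus₁'s student]₂* c-commands the pronoun within its binding domain → coindexation would violate Principle B.
*Kenji₃*: the pronoun c-commands this R-expression → coindexation would violate Principle C on *Kenji₃*.
*Samir₄*: the pronoun c-commands this R-expression → coindexation would violate Principle C on *Samir₄*.
*Hamid₅*: the pronoun c-commands this R-expression → coindexation would violate Principle C on *Hamid₅*.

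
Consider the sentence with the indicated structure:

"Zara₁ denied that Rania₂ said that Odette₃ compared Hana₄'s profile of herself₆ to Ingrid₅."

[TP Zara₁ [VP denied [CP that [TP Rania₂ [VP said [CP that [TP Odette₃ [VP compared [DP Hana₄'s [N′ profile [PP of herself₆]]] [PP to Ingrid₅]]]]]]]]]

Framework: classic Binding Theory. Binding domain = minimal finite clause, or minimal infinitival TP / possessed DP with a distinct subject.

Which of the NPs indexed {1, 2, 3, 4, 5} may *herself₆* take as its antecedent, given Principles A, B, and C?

*herself* is an anaphor, so Principle A applies: it must be bound in its binding domain.
Binding domain of *herself₆*: the possessed DP, whose subject is Hana₄.
*Zara₁* c-commands the anaphor but is outside its binding domain → cannot satisfy Principle A.
*Rania₂* c-commands the anaphor but is outside its binding domain → cannot satisfy Principle A.
*Odette₃* c-commands the anaphor but is outside its binding domain → cannot satisfy Principle A.
*Hana₄* c-commands the anaphor within its binding domain → licit binder.
*Ingrid₅* does not c-command the anaphor → cannot bind it.

{4}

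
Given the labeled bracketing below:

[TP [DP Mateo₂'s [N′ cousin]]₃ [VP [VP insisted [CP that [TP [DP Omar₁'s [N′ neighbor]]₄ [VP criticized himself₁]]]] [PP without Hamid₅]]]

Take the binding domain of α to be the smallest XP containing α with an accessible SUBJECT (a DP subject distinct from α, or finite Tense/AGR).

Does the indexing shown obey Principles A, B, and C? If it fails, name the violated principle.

The two coindexed NPs are *Omar₁* and *himself₁*.
*himself₁* is an anaphor. Principle A requires it to be bound within its binding domain — the embedded TP, whose subject is [Omar₁'s neighbor]₄.
Within that domain it is c-commanded by *[Omar₁'s neighbor]₄*, which does not share its index.
*Omar₁* does not c-command the anaphor at all.
The anaphor is unbound in its domain → Principle A violation.

Principle A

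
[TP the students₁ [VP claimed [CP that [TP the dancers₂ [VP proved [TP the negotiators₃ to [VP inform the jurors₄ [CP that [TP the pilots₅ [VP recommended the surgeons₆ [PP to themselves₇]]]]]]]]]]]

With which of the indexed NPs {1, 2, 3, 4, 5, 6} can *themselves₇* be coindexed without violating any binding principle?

{5, 6}

*themselves* is an anaphor, so Principle A applies: it must be bound in its binding domain.
Binding domain of *themselves₇*: the embedded TP, whose subject is the pilots₅.
*the students₁* c-commands the anaphor but is outside its binding domain → cannot satisfy Principle A.
*the dancers₂* c-commands the anaphor but is outside its binding domain → cannot satisfy Principle A.
*the negotiators₃* c-commands the anaphor but is outside its binding domain → cannot satisfy Principle A.
*the jurors₄* c-commands the anaphor but is outside its binding domain → cannot satisfy Principle A.
*the pilots₅* c-commands the anaphor within its binding domain → licit binder.
*the surgeons₆* c-commands the anaphor within its binding domain → licit binder.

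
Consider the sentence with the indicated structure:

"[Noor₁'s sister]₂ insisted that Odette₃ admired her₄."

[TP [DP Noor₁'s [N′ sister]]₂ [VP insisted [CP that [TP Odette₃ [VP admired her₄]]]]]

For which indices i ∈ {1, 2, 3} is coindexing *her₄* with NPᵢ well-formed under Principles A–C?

{1, 2}

*her* is a pronoun, so Principle B applies: it must be free in its binding domain.
Binding domain of *her₄*: the embedded TP, whose subject is Odette₃.
*Noor₁* and the pronoun do not c-command one another → neither Principle B nor Principle C is at stake; coindexation permitted.
*[Noor₁'s sister]₂* c-commands the pronoun but from outside its binding domain, and is not c-commanded by it → coindexation permitted.
*Odette₃* c-commands the pronoun within its binding domain → coindexation would violate Principle B.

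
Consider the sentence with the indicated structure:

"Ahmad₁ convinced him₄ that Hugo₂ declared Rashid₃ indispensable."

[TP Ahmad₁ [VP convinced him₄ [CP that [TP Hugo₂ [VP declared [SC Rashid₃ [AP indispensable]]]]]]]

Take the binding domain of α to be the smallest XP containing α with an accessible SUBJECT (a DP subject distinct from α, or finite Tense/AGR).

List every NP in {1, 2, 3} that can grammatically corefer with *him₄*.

*him* is a pronoun, so Principle B applies: it must be free in its binding domain.
Binding domain of *him₄*: the matrix TP, whose subject is Ahmad₁.
*Ahmad₁* c-commands the pronoun within its binding domain → coindexation would violate Principle B.
*Hugo₂*: the pronoun c-commands this R-expression → coindexation would violate Principle C on *Hugo₂*.
*Rashid₃*: the pronoun c-commands this R-expression → coindexation would violate Principle C on *Rashid₃*.

none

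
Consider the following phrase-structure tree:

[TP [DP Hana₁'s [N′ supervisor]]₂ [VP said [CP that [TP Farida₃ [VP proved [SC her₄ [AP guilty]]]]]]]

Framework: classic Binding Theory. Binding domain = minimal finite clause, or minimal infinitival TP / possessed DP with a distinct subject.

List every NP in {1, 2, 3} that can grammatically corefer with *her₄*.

{1, 2}

*her* is a pronoun, so Principle B applies: it must be free in its binding domain.
Binding domain of *her₄*: the embedded TP, whose subject is Farida₃.
*Hana₁* and the pronoun do not c-command one another → neither Principle B nor Principle C is at stake; coindexation permitted.
*[Hana₁'s supervisor]₂* c-commands the pronoun but from outside its binding domain, and is not c-commanded by it → coindexation permitted.
*Farida₃* c-commands the pronoun within its binding domain → coindexation would violate Principle B.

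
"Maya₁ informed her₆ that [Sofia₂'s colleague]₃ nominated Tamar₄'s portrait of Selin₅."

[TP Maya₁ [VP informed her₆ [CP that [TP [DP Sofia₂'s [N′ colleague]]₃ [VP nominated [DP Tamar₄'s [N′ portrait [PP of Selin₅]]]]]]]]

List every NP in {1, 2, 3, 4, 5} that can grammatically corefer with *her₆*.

*her* is a pronoun, so Principle B applies: it must be free in its binding domain.
Binding domain of *her₆*: the matrix TP, whose subject is Maya₁.
*Maya₁* c-commands the pronoun within its binding domain → coindexation would violate Principle B.
*Sofia₂*: the pronoun c-commands this R-expression → coindexation would violate Principle C on *Sofia₂*.
*[Sofia₂'s colleague]₃*: the pronoun c-commands this R-expression → coindexation would violate Principle C on *[Sofia₂'s colleague]₃*.
*Tamar₄*: the pronoun c-commands this R-expression → coindexation would violate Principle C on *Tamar₄*.
*Selin₅*: the pronoun c-commands this R-expression → coindexation would violate Principle C on *Selin₅*.

none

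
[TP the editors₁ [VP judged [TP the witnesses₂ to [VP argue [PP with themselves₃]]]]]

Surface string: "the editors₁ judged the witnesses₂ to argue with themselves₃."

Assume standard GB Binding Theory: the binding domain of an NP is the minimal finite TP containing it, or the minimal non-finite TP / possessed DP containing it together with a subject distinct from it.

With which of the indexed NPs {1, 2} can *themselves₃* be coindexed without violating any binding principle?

{2}

*themselves* is an anaphor, so Principle A applies: it must be bound in its binding domain.
Binding domain of *themselves₃*: the embedded TP, whose subject is the witnesses₂.
*the editors₁* c-commands the anaphor but is outside its binding domain → cannot satisfy Principle A.
*the witnesses₂* c-commands the anaphor within its binding domain → licit binder.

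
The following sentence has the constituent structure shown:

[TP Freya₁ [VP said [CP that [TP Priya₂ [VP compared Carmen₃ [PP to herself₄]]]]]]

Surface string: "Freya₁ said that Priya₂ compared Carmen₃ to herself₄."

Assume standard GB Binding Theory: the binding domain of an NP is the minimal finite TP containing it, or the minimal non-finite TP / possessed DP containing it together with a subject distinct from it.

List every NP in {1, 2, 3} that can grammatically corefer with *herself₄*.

{2, 3}

*herself* is an anaphor, so Principle A applies: it must be bound in its binding domain.
Binding domain of *herself₄*: the embedded TP, whose subject is Priya₂.
*Freya₁* c-commands the anaphor but is outside its binding domain → cannot satisfy Principle A.
*Priya₂* c-commands the anaphor within its binding domain → licit binder.
*Carmen₃* c-commands the anaphor within its binding domain → licit binder.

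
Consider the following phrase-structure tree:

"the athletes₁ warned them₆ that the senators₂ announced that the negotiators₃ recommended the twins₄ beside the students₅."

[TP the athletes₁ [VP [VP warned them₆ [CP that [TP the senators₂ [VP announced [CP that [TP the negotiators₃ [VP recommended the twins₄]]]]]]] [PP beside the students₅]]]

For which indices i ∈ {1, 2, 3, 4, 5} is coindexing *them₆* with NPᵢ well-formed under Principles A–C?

*them* is a pronoun, so Principle B applies: it must be free in its binding domain.
Binding domain of *them₆*: the matrix TP, whose subject is the athletes₁.
*the athletes₁* c-commands the pronoun within its binding domain → coindexation would violate Principle B.
*the senators₂*: the pronoun c-commands this R-expression → coindexation would violate Principle C on *the senators₂*.
*the negotiators₃*: the pronoun c-commands this R-expression → coindexation would violate Principle C on *the negotiators₃*.
*the twins₄*: the pronoun c-commands this R-expression → coindexation would violate Principle C on *the twins₄*.
*the students₅* and the pronoun do not c-command one another → neither Principle B nor Principle C is at stake; coindexation permitted.

{5}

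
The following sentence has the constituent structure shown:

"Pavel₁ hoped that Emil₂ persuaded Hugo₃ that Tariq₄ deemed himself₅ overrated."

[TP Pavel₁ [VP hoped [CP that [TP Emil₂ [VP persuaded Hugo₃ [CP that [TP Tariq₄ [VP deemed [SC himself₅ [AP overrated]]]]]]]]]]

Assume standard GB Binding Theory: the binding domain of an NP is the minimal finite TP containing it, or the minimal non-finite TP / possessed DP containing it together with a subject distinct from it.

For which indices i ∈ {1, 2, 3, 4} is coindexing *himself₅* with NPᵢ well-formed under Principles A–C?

*himself* is an anaphor, so Principle A applies: it must be bound in its binding domain.
Binding domain of *himself₅*: the embedded TP, whose subject is Tariq₄.
*Pavel₁* c-commands the anaphor but is outside its binding domain → cannot satisfy Principle A.
*Emil₂* c-commands the anaphor but is outside its binding domain → cannot satisfy Principle A.
*Hugo₃* c-commands the anaphor but is outside its binding domain → cannot satisfy Principle A.
*Tariq₄* c-commands the anaphor within its binding domain → licit binder.

{4}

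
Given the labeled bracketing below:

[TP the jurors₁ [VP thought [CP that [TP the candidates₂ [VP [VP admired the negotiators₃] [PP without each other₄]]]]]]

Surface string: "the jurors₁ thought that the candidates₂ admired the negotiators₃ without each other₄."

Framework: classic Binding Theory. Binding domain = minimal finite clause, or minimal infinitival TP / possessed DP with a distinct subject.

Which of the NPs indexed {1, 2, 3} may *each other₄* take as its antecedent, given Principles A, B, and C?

{2}

*each other* is an anaphor, so Principle A applies: it must be bound in its binding domain.
Binding domain of *each other₄*: the embedded TP, whose subject is the candidates₂.
*the jurors₁* c-commands the anaphor but is outside its binding domain → cannot satisfy Principle A.
*the candidates₂* c-commands the anaphor within its binding domain → licit binder.
*the negotiators₃* does not c-command the anaphor → cannot bind it.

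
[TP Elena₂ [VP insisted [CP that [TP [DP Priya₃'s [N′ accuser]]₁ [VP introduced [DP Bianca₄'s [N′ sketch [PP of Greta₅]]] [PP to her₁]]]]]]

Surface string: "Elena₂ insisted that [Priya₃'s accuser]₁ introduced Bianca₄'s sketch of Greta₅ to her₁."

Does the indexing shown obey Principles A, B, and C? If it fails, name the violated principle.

Principle B

The two coindexed NPs are *[Priya₃'s accuser]₁* and *her₁*.
*her₁* is a pronoun. Its binding domain is the embedded TP, whose subject is [Priya₃'s accuser]₁.
*[Priya₃'s accuser]₁* c-commands it within that domain and carries the same index.
The pronoun is locally bound → Principle B violation.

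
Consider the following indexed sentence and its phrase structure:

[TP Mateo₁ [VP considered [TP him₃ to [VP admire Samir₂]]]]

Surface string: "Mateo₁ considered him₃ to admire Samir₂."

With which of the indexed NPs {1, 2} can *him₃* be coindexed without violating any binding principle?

*him* is a pronoun, so Principle B applies: it must be free in its binding domain.
Binding domain of *him₃*: the matrix TP, whose subject is Mateo₁.
*Mateo₁* c-commands the pronoun within its binding domain → coindexation would violate Principle B.
*Samir₂*: the pronoun c-commands this R-expression → coindexation would violate Principle C on *Samir₂*.

none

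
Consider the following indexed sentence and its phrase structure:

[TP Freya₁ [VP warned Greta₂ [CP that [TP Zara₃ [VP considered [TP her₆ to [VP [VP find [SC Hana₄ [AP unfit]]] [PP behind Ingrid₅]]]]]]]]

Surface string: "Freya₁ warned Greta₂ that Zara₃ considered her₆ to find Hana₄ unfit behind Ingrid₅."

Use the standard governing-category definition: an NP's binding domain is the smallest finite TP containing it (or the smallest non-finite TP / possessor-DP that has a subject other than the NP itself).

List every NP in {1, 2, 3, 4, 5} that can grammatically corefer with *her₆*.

{1, 2}

*her* is a pronoun, so Principle B applies: it must be free in its binding domain.
Binding domain of *her₆*: the embedded TP, whose subject is Zara₃.
*Freya₁* c-commands the pronoun but from outside its binding domain, and is not c-commanded by it → coindexation permitted.
*Greta₂* c-commands the pronoun but from outside its binding domain, and is not c-commanded by it → coindexation permitted.
*Zara₃* c-commands the pronoun within its binding domain → coindexation would violate Principle B.
*Hana₄*: the pronoun c-commands this R-expression → coindexation would violate Principle C on *Hana₄*.
*Ingrid₅*: the pronoun c-commands this R-expression → coindexation would violate Principle C on *Ingrid₅*.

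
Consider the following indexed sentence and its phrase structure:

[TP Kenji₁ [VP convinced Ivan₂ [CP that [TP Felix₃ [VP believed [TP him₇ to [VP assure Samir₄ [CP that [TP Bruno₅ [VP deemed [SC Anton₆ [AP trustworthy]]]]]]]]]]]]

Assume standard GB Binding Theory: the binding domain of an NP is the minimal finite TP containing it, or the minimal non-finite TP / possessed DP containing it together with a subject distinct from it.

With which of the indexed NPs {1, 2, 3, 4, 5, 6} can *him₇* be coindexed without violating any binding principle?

*him* is a pronoun, so Principle B applies: it must be free in its binding domain.
Binding domain of *him₇*: the embedded TP, whose subject is Felix₃.
*Kenji₁* c-commands the pronoun but from outside its binding domain, and is not c-commanded by it → coindexation permitted.
*Ivan₂* c-commands the pronoun but from outside its binding domain, and is not c-commanded by it → coindexation permitted.
*Felix₃* c-commands the pronoun within its binding domain → coindexation would violate Principle B.
*Samir₄*: the pronoun c-commands this R-expression → coindexation would violate Principle C on *Samir₄*.
*Bruno₅*: the pronoun c-commands this R-expression → coindexation would violate Principle C on *Bruno₅*.
*Anton₆*: the pronoun c-commands this R-expression → coindexation would violate Principle C on *Anton₆*.

{1, 2}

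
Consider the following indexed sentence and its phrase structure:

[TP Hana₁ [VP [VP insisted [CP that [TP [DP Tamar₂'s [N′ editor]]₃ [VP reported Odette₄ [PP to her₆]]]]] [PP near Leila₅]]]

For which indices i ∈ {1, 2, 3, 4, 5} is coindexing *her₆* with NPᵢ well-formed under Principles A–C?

{1, 2, 5}

*her* is a pronoun, so Principle B applies: it must be free in its binding domain.
Binding domain of *her₆*: the embedded TP, whose subject is [Tamar₂'s editor]₃.
*Hana₁* c-commands the pronoun but from outside its binding domain, and is not c-commanded by it → coindexation permitted.
*Tamar₂* and the pronoun do not c-command one another → neither Principle B nor Principle C is at stake; coindexation permitted.
*[Tamar₂'s editor]₃* c-commands the pronoun within its binding domain → coindexation would violate Principle B.
*Odette₄* c-commands the pronoun within its binding domain → coindexation would violate Principle B.
*Leila₅* and the pronoun do not c-command one another → neither Principle B nor Principle C is at stake; coindexation permitted.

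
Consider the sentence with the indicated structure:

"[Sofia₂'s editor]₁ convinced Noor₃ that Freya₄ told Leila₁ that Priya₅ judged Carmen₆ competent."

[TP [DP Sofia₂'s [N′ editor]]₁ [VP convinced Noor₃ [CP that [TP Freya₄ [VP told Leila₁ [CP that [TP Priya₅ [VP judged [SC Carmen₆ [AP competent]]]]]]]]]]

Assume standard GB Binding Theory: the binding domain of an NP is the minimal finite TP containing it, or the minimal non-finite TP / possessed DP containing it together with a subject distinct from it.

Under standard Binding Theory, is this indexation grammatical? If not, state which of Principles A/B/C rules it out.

Principle C

The two coindexed NPs are *[Sofia₂'s editor]₁* and *Leila₁*.
*Leila₁* is an R-expression. Principle C requires it to be free everywhere.
*[Sofia₂'s editor]₁* c-commands it and carries the same index.
The R-expression is bound → Principle C violation.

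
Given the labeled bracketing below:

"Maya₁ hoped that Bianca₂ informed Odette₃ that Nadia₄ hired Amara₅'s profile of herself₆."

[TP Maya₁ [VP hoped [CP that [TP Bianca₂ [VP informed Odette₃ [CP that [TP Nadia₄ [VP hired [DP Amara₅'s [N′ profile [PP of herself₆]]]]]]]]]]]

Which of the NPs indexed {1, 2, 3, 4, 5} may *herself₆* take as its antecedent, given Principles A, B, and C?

{5}

*herself* is an anaphor, so Principle A applies: it must be bound in its binding domain.
Binding domain of *herself₆*: the possessed DP, whose subject is Amara₅.
*Maya₁* c-commands the anaphor but is outside its binding domain → cannot satisfy Principle A.
*Bianca₂* c-commands the anaphor but is outside its binding domain → cannot satisfy Principle A.
*Odette₃* c-commands the anaphor but is outside its binding domain → cannot satisfy Principle A.
*Nadia₄* c-commands the anaphor but is outside its binding domain → cannot satisfy Principle A.
*Amara₅* c-commands the anaphor within its binding domain → licit binder.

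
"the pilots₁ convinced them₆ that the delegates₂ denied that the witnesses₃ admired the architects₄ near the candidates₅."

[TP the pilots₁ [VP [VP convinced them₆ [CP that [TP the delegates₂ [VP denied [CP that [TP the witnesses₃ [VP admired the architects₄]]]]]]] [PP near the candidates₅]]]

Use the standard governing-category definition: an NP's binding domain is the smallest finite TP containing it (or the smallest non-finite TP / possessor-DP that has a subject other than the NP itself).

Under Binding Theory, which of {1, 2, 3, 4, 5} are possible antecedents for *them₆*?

{5}

*them* is a pronoun, so Principle B applies: it must be free in its binding domain.
Binding domain of *them₆*: the matrix TP, whose subject is the pilots₁.
*the pilots₁* c-commands the pronoun within its binding domain → coindexation would violate Principle B.
*the delegates₂*: the pronoun c-commands this R-expression → coindexation would violate Principle C on *the delegates₂*.
*the witnesses₃*: the pronoun c-commands this R-expression → coindexation would violate Principle C on *the witnesses₃*.
*the architects₄*: the pronoun c-commands this R-expression → coindexation would violate Principle C on *the architects₄*.
*the candidates₅* and the pronoun do not c-command one another → neither Principle B nor Principle C is at stake; coindexation permitted.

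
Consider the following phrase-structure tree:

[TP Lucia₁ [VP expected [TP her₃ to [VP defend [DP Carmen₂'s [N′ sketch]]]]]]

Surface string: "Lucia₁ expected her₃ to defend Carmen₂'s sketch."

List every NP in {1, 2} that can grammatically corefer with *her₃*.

none

*her* is a pronoun, so Principle B applies: it must be free in its binding domain.
Binding domain of *her₃*: the matrix TP, whose subject is Lucia₁.
*Lucia₁* c-commands the pronoun within its binding domain → coindexation would violate Principle B.
*Carmen₂*: the pronoun c-commands this R-expression → coindexation would violate Principle C on *Carmen₂*.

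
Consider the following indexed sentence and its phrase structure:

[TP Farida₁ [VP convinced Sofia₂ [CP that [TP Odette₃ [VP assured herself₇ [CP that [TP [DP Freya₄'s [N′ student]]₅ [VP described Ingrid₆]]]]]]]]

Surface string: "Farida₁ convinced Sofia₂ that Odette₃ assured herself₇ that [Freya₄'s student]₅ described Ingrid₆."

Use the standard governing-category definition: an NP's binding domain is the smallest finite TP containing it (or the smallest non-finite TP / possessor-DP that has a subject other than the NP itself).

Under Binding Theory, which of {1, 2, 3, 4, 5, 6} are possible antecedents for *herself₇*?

*herself* is an anaphor, so Principle A applies: it must be bound in its binding domain.
Binding domain of *herself₇*: the embedded TP, whose subject is Odette₃.
*Farida₁* c-commands the anaphor but is outside its binding domain → cannot satisfy Principle A.
*Sofia₂* c-commands the anaphor but is outside its binding domain → cannot satisfy Principle A.
*Odette₃* c-commands the anaphor within its binding domain → licit binder.
*Freya₄* does not c-command the anaphor → cannot bind it.
*[Freya₄'s student]₅* does not c-command the anaphor → cannot bind it.
*Ingrid₆* does not c-command the anaphor → cannot bind it.

{3}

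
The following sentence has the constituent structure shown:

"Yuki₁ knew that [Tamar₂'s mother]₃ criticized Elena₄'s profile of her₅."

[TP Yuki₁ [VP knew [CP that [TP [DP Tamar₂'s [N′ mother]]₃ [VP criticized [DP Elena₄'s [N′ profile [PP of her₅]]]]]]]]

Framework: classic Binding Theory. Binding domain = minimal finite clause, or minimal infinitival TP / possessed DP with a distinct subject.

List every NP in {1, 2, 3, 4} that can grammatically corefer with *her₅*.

{1, 2, 3}

*her* is a pronoun, so Principle B applies: it must be free in its binding domain.
Binding domain of *her₅*: the possessed DP, whose subject is Elena₄.
*Yuki₁* c-commands the pronoun but from outside its binding domain, and is not c-commanded by it → coindexation permitted.
*Tamar₂* and the pronoun do not c-command one another → neither Principle B nor Principle C is at stake; coindexation permitted.
*[Tamar₂'s mother]₃* c-commands the pronoun but from outside its binding domain, and is not c-commanded by it → coindexation permitted.
*Elena₄* c-commands the pronoun within its binding domain → coindexation would violate Principle B.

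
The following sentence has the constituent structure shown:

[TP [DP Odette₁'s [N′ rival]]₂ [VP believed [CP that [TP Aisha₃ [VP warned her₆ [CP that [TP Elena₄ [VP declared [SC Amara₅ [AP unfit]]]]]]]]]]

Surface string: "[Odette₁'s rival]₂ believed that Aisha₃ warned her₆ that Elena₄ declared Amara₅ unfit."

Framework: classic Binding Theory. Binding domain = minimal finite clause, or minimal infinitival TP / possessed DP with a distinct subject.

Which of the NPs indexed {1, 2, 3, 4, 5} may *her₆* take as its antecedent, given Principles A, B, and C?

{1, 2}

*her* is a pronoun, so Principle B applies: it must be free in its binding domain.
Binding domain of *her₆*: the embedded TP, whose subject is Aisha₃.
*Odette₁* and the pronoun do not c-command one another → neither Principle B nor Principle C is at stake; coindexation permitted.
*[Odette₁'s rival]₂* c-commands the pronoun but from outside its binding domain, and is not c-commanded by it → coindexation permitted.
*Aisha₃* c-commands the pronoun within its binding domain → coindexation would violate Principle B.
*Elena₄*: the pronoun c-commands this R-expression → coindexation would violate Principle C on *Elena₄*.
*Amara₅*: the pronoun c-commands this R-expression → coindexation would violate Principle C on *Amara₅*.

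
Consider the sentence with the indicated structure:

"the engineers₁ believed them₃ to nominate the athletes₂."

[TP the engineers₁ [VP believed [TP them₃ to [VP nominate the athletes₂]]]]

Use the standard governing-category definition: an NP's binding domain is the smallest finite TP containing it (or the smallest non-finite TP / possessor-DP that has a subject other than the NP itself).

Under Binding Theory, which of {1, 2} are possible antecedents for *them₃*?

none

*them* is a pronoun, so Principle B applies: it must be free in its binding domain.
Binding domain of *them₃*: the matrix TP, whose subject is the engineers₁.
*the engineers₁* c-commands the pronoun within its binding domain → coindexation would violate Principle B.
*the athletes₂*: the pronoun c-commands this R-expression → coindexation would violate Principle C on *the athletes₂*.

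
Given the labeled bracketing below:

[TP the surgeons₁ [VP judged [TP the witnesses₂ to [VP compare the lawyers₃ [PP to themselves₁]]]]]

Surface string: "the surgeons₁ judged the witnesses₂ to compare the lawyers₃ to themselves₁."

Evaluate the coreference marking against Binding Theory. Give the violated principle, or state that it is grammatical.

Principle A

The two coindexed NPs are *the surgeons₁* and *themselves₁*.
*themselves₁* is an anaphor. Principle A requires it to be bound within its binding domain — the embedded TP, whose subject is the witnesses₂.
Within that domain it is c-commanded by *the witnesses₂*, *the lawyers₃*, none of which share its index.
*the surgeons₁* does c-command the anaphor, but from outside its binding domain.
The anaphor is unbound in its domain → Principle A violation.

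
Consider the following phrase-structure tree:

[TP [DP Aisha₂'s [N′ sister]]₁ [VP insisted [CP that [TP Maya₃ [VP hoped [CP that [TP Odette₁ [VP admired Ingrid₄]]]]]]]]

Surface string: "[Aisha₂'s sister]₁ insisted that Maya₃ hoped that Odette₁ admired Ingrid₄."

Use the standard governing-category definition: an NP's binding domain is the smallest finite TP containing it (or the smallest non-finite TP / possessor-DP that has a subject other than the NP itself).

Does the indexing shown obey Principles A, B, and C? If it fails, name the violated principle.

Principle C

The two coindexed NPs are *[Aisha₂'s sister]₁* and *Odette₁*.
*Odette₁* is an R-expression. Principle C requires it to be free everywhere.
*[Aisha₂'s sister]₁* c-commands it and carries the same index.
The R-expression is bound → Principle C violation.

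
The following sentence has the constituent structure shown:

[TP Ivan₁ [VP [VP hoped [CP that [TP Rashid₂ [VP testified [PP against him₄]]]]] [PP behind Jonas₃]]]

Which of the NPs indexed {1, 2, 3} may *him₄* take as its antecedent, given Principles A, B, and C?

*him* is a pronoun, so Principle B applies: it must be free in its binding domain.
Binding domain of *him₄*: the embedded TP, whose subject is Rashid₂.
*Ivan₁* c-commands the pronoun but from outside its binding domain, and is not c-commanded by it → coindexation permitted.
*Rashid₂* c-commands the pronoun within its binding domain → coindexation would violate Principle B.
*Jonas₃* and the pronoun do not c-command one another → neither Principle B nor Principle C is at stake; coindexation permitted.

{1, 3}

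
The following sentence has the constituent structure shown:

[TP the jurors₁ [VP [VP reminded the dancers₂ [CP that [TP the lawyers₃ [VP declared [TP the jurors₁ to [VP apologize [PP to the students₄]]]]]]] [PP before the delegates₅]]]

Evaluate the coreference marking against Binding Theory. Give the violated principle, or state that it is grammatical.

The two coindexed NPs are *the jurors₁* (the lower occurrence) and *the jurors₁* (the higher occurrence).
*the jurors₁* (the lower occurrence) is an R-expression. Principle C requires it to be free everywhere.
*the jurors₁* (the higher occurrence) c-commands it and carries the same index.
The R-expression is bound → Principle C violation.

Principle C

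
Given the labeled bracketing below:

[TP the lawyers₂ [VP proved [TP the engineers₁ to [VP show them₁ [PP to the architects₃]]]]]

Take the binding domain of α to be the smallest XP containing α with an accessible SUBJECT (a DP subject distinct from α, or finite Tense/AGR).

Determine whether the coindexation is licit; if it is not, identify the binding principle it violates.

The two coindexed NPs are *the engineers₁* and *them₁*.
*them₁* is a pronoun. Its binding domain is the embedded TP, whose subject is the engineers₁.
*the engineers₁* c-commands it within that domain and carries the same index.
The pronoun is locally bound → Principle B violation.

Principle B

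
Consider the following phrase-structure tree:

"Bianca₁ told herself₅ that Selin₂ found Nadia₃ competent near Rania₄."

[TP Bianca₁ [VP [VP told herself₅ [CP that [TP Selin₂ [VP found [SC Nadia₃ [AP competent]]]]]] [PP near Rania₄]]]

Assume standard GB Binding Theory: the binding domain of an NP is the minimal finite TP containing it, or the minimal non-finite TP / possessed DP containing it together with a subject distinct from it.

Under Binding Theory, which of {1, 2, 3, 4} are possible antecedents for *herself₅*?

*herself* is an anaphor, so Principle A applies: it must be bound in its binding domain.
Binding domain of *herself₅*: the matrix TP, whose subject is Bianca₁.
*Bianca₁* c-commands the anaphor within its binding domain → licit binder.
*Selin₂* does not c-command the anaphor → cannot bind it.
*Nadia₃* does not c-command the anaphor → cannot bind it.
*Rania₄* does not c-command the anaphor → cannot bind it.

{1}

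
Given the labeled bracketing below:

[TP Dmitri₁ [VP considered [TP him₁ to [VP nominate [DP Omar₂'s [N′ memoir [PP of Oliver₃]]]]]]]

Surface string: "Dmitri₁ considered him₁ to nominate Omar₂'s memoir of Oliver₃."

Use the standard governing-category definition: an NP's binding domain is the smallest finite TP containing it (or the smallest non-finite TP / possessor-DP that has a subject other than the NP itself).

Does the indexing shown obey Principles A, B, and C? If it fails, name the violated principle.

Principle B

The two coindexed NPs are *Dmitri₁* and *him₁*.
*him₁* is a pronoun. Its binding domain is the matrix TP, whose subject is Dmitri₁.
*Dmitri₁* c-commands it within that domain and carries the same index.
The pronoun is locally bound → Principle B violation.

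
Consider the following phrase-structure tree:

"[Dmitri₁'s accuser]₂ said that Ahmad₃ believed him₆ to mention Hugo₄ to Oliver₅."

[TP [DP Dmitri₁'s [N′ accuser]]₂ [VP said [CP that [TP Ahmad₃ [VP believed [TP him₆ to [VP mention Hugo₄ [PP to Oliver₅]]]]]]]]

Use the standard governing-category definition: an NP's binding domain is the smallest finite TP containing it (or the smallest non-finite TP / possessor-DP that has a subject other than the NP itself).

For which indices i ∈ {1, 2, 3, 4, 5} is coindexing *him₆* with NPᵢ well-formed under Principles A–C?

{1, 2}

*him* is a pronoun, so Principle B applies: it must be free in its binding domain.
Binding domain of *him₆*: the embedded TP, whose subject is Ahmad₃.
*Dmitri₁* and the pronoun do not c-command one another → neither Principle B nor Principle C is at stake; coindexation permitted.
*[Dmitri₁'s accuser]₂* c-commands the pronoun but from outside its binding domain, and is not c-commanded by it → coindexation permitted.
*Ahmad₃* c-commands the pronoun within its binding domain → coindexation would violate Principle B.
*Hugo₄*: the pronoun c-commands this R-expression → coindexation would violate Principle C on *Hugo₄*.
*Oliver₅*: the pronoun c-commands this R-expression → coindexation would violate Principle C on *Oliver₅*.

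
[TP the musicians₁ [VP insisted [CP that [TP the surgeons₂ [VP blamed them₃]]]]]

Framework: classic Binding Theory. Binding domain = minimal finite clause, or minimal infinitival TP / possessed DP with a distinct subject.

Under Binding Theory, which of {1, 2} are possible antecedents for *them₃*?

{1}

*them* is a pronoun, so Principle B applies: it must be free in its binding domain.
Binding domain of *them₃*: the embedded TP, whose subject is the surgeons₂.
*the musicians₁* c-commands the pronoun but from outside its binding domain, and is not c-commanded by it → coindexation permitted.
*the surgeons₂* c-commands the pronoun within its binding domain → coindexation would violate Principle B.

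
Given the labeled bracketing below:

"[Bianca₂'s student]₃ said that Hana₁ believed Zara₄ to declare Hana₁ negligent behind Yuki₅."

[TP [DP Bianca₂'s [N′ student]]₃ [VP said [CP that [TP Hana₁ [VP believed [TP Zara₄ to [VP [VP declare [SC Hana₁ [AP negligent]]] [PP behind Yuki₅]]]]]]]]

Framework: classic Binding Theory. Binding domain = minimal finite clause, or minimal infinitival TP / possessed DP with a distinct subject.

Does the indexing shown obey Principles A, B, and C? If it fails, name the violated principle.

The two coindexed NPs are *Hana₁* (the lower occurrence) and *Hana₁* (the higher occurrence).
*Hana₁* (the lower occurrence) is an R-expression. Principle C requires it to be free everywhere.
*Hana₁* (the higher occurrence) c-commands it and carries the same index.
The R-expression is bound → Principle C violation.

Principle C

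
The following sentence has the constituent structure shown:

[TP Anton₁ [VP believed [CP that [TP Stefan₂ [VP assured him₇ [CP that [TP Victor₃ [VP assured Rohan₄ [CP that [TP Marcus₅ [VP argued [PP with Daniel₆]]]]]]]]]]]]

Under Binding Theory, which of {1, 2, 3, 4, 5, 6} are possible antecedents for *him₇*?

{1}

*him* is a pronoun, so Principle B applies: it must be free in its binding domain.
Binding domain of *him₇*: the embedded TP, whose subject is Stefan₂.
*Anton₁* c-commands the pronoun but from outside its binding domain, and is not c-commanded by it → coindexation permitted.
*Stefan₂* c-commands the pronoun within its binding domain → coindexation would violate Principle B.
*Victor₃*: the pronoun c-commands this R-expression → coindexation would violate Principle C on *Victor₃*.
*Rohan₄*: the pronoun c-commands this R-expression → coindexation would violate Principle C on *Rohan₄*.
*Marcus₅*: the pronoun c-commands this R-expression → coindexation would violate Principle C on *Marcus₅*.
*Daniel₆*: the pronoun c-commands this R-expression → coindexation would violate Principle C on *Daniel₆*.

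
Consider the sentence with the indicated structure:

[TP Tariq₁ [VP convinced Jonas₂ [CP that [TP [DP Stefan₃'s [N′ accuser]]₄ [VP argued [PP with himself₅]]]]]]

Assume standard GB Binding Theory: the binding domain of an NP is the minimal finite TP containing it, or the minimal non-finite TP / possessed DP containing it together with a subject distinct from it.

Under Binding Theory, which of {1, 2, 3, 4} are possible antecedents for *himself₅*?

*himself* is an anaphor, so Principle A applies: it must be bound in its binding domain.
Binding domain of *himself₅*: the embedded TP, whose subject is [Stefan₃'s accuser]₄.
*Tariq₁* c-commands the anaphor but is outside its binding domain → cannot satisfy Principle A.
*Jonas₂* c-commands the anaphor but is outside its binding domain → cannot satisfy Principle A.
*Stefan₃* does not c-command the anaphor → cannot bind it.
*[Stefan₃'s accuser]₄* c-commands the anaphor within its binding domain → licit binder.

{4}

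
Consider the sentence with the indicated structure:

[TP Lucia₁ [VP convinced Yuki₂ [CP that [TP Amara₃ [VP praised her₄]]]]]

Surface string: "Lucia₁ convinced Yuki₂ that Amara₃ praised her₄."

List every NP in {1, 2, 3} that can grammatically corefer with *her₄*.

{1, 2}

*her* is a pronoun, so Principle B applies: it must be free in its binding domain.
Binding domain of *her₄*: the embedded TP, whose subject is Amara₃.
*Lucia₁* c-commands the pronoun but from outside its binding domain, and is not c-commanded by it → coindexation permitted.
*Yuki₂* c-commands the pronoun but from outside its binding domain, and is not c-commanded by it → coindexation permitted.
*Amara₃* c-commands the pronoun within its binding domain → coindexation would violate Principle B.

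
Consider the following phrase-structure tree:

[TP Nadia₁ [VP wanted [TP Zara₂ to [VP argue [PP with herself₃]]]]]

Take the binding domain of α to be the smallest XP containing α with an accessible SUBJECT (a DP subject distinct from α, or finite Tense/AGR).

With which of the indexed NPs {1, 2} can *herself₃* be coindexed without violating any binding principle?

*herself* is an anaphor, so Principle A applies: it must be bound in its binding domain.
Binding domain of *herself₃*: the embedded TP, whose subject is Zara₂.
*Nadia₁* c-commands the anaphor but is outside its binding domain → cannot satisfy Principle A.
*Zara₂* c-commands the anaphor within its binding domain → licit binder.

{2}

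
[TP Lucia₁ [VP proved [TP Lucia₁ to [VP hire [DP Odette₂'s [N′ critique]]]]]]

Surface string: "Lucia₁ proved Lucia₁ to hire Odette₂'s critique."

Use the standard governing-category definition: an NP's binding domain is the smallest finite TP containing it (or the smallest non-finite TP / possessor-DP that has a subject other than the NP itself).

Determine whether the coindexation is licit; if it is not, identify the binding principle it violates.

Principle C

The two coindexed NPs are *Lucia₁* (the lower occurrence) and *Lucia₁* (the higher occurrence).
*Lucia₁* (the lower occurrence) is an R-expression. Principle C requires it to be free everywhere.
*Lucia₁* (the higher occurrence) c-commands it and carries the same index.
The R-expression is bound → Principle C violation.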